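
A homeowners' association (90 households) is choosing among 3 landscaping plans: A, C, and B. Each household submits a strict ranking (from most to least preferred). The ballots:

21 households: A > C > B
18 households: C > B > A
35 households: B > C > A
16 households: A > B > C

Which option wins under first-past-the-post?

A

First-place votes: A 37, C 18, B 35.
A has the most first-place votes.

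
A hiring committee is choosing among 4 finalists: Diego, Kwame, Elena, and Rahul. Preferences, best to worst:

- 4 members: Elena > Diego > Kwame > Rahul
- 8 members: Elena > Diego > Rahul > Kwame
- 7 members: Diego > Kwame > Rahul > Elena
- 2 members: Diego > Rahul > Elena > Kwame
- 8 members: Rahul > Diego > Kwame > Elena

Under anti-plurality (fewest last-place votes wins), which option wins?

Last-place votes: Diego 0, Kwame 10, Elena 15, Rahul 4.
Diego is ranked last by the fewest voters, so Diego wins.

Diego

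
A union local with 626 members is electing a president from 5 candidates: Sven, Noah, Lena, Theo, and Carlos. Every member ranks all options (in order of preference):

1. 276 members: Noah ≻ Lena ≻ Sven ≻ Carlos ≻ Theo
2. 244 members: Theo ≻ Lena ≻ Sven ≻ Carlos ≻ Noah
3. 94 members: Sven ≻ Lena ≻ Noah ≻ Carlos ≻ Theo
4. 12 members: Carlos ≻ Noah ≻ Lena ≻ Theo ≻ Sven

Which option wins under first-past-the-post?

Noah

First-place votes: Sven 94, Noah 276, Lena 0, Theo 244, Carlos 12.
Noah has the most first-place votes.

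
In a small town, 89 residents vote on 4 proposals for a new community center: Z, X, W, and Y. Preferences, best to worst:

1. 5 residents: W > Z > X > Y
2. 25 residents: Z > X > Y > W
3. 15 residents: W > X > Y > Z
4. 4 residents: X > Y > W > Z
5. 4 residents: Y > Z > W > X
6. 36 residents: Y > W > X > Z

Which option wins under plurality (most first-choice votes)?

Y

First-place votes: Z 25, X 4, W 20, Y 40.
Y has the most first-place votes.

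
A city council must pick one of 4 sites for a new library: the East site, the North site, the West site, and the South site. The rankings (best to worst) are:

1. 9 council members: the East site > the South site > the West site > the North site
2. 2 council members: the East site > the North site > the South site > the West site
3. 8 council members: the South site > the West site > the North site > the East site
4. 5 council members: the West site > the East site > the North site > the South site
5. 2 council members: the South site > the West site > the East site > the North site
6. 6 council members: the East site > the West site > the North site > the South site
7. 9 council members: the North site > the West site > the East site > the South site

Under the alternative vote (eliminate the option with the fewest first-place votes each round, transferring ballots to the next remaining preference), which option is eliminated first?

the West site

Round 1: the East site 17, the North site 9, the West site 5, the South site 10. Eliminate the West site.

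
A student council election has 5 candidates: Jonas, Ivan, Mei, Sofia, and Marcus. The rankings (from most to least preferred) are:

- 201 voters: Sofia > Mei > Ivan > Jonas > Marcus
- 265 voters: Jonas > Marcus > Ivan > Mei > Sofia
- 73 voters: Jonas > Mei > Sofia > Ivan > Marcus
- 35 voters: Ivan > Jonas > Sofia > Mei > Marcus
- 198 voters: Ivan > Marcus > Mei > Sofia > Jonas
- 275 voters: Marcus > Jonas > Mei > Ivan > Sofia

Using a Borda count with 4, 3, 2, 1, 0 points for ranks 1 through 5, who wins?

Jonas: 201·1 + 265·4 + 73·4 + 35·3 + 198·0 + 275·3 = 2483
Ivan: 201·2 + 265·2 + 73·1 + 35·4 + 198·4 + 275·1 = 2212
Mei: 201·3 + 265·1 + 73·3 + 35·1 + 198·2 + 275·2 = 2068
Sofia: 201·4 + 265·0 + 73·2 + 35·2 + 198·1 + 275·0 = 1218
Marcus: 201·0 + 265·3 + 73·0 + 35·0 + 198·3 + 275·4 = 2489
Marcus has the highest Borda score (2489).

Marcus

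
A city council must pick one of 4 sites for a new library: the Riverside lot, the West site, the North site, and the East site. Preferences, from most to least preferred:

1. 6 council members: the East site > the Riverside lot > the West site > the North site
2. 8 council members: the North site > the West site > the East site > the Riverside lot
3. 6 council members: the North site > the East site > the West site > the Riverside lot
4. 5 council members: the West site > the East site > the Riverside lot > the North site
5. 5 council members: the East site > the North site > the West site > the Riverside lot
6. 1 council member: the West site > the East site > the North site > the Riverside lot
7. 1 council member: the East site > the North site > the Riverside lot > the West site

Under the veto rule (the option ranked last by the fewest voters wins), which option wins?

the East site

Last-place votes: the Riverside lot 20, the West site 1, the North site 11, the East site 0.
the East site is ranked last by the fewest voters, so the East site wins.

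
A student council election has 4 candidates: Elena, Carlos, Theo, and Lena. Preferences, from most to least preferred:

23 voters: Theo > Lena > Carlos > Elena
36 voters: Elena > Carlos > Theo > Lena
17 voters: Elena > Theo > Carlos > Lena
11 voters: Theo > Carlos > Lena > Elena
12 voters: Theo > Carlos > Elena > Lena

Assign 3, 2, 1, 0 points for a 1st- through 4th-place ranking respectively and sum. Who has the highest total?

Theo

Elena: 23·0 + 36·3 + 17·3 + 11·0 + 12·1 = 171
Carlos: 23·1 + 36·2 + 17·1 + 11·2 + 12·2 = 158
Theo: 23·3 + 36·1 + 17·2 + 11·3 + 12·3 = 208
Lena: 23·2 + 36·0 + 17·0 + 11·1 + 12·0 = 57
Theo has the highest Borda score (208).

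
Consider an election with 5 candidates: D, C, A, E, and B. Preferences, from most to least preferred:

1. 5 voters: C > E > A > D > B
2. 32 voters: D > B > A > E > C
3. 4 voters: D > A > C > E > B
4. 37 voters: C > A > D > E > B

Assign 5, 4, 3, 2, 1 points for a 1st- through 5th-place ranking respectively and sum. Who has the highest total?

D

D: 5·2 + 32·5 + 4·5 + 37·3 = 301
C: 5·5 + 32·1 + 4·3 + 37·5 = 254
A: 5·3 + 32·3 + 4·4 + 37·4 = 275
E: 5·4 + 32·2 + 4·2 + 37·2 = 166
B: 5·1 + 32·4 + 4·1 + 37·1 = 174
D has the highest Borda score (301).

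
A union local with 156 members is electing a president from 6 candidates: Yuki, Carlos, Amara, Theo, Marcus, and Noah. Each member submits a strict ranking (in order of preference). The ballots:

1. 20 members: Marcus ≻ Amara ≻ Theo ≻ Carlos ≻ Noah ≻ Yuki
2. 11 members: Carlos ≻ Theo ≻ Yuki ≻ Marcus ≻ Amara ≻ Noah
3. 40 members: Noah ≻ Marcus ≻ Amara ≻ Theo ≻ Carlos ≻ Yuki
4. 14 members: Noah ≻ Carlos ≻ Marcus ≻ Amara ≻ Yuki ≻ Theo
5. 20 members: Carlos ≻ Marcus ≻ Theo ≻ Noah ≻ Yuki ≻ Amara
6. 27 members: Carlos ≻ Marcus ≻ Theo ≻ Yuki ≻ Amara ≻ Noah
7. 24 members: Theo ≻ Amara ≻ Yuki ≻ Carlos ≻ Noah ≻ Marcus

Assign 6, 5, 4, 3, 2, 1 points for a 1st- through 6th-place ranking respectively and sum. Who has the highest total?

Yuki: 20·1 + 11·4 + 40·1 + 14·2 + 20·2 + 27·3 + 24·4 = 349
Carlos: 20·3 + 11·6 + 40·2 + 14·5 + 20·6 + 27·6 + 24·3 = 630
Amara: 20·5 + 11·2 + 40·4 + 14·3 + 20·1 + 27·2 + 24·5 = 518
Theo: 20·4 + 11·5 + 40·3 + 14·1 + 20·4 + 27·4 + 24·6 = 601
Marcus: 20·6 + 11·3 + 40·5 + 14·4 + 20·5 + 27·5 + 24·1 = 668
Noah: 20·2 + 11·1 + 40·6 + 14·6 + 20·3 + 27·1 + 24·2 = 510
Marcus has the highest Borda score (668).

Marcus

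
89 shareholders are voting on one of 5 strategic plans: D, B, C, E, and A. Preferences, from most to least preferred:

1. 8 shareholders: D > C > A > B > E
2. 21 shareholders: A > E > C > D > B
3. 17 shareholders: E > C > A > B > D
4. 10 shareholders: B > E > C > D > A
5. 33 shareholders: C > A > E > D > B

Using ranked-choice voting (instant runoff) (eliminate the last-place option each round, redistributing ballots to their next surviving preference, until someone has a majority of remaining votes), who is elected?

E

Round 1: D 8, B 10, C 33, E 17, A 21. Eliminate D.
Round 2: B 10, C 41, E 17, A 21. Eliminate B.
Round 3: C 41, E 27, A 21. Eliminate A.
Round 4: C 41, E 48. E has a majority.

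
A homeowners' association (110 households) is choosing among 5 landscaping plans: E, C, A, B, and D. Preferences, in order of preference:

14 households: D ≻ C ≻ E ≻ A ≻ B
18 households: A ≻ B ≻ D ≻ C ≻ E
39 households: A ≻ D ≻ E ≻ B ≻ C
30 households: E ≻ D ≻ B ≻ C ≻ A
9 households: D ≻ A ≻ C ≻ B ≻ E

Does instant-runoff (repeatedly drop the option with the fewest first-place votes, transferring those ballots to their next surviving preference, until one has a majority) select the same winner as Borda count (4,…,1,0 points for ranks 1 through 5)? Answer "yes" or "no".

Instant-runoff — R1 E 30, C 0, A 57, B 0, D 23 (A winner). Winner: A.
Borda — scores: E 226, C 108, A 269, B 162, D 335. Winner: D.
The two methods disagree.

no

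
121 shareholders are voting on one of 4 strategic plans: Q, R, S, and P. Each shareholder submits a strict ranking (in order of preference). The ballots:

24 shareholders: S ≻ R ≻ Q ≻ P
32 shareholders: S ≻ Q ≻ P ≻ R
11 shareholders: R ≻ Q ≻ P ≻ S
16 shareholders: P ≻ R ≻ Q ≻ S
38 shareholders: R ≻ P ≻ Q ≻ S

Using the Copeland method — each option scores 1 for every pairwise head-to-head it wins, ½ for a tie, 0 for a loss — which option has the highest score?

Q: beats S and P; loses to R → score 2.
R: beats Q, S, and P → score 3.
S: loses to Q, R, and P → score 0.
P: beats S; loses to Q and R → score 1.
R has the best pairwise record.

R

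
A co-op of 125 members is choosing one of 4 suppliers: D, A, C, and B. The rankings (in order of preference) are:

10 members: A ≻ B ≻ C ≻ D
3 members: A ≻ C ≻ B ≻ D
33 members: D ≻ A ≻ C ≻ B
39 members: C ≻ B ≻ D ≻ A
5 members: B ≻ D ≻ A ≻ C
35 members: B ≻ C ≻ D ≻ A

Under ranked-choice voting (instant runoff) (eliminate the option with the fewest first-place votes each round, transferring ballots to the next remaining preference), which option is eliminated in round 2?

Round 1: D 33, A 13, C 39, B 40. Eliminate A.
Round 2: D 33, C 42, B 50. Eliminate D.

D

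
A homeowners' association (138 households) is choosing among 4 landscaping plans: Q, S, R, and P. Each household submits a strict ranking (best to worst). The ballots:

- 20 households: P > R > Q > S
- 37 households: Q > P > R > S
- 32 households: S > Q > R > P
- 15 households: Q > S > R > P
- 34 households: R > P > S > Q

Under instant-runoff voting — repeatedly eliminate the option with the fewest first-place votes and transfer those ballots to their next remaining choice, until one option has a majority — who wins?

Round 1: Q 52, S 32, R 34, P 20. Eliminate P.
Round 2: Q 52, S 32, R 54. Eliminate S.
Round 3: Q 84, R 54. Q has a majority.

Q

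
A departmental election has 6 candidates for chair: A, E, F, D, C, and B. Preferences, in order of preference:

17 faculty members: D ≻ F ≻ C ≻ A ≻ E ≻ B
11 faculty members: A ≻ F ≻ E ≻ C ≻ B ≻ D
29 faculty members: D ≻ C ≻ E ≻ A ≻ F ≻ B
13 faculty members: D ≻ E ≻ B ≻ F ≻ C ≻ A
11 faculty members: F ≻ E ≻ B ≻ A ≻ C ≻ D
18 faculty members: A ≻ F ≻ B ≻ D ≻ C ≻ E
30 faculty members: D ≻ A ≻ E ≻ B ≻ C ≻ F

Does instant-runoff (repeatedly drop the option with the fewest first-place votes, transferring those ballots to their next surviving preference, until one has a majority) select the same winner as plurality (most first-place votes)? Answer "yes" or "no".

yes

Instant-runoff — R1 A 29, E 0, F 11, D 89, C 0, B 0 (D winner). Winner: D.
Plurality — first-place votes: A 29, E 0, F 11, D 89, C 0, B 0. Winner: D.
The two methods agree.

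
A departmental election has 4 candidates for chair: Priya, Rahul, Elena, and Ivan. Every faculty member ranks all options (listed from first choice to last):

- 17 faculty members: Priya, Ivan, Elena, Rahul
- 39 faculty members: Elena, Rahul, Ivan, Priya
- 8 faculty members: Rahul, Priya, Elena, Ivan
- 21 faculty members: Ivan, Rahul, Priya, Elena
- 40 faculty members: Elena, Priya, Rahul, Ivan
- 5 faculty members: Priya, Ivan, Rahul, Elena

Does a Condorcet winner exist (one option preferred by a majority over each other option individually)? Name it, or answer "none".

Elena vs Priya: 79–51 for Elena.
Elena vs Rahul: 96–34 for Elena.
Elena vs Ivan: 87–43 for Elena.
Elena beats every other option head-to-head.

Elena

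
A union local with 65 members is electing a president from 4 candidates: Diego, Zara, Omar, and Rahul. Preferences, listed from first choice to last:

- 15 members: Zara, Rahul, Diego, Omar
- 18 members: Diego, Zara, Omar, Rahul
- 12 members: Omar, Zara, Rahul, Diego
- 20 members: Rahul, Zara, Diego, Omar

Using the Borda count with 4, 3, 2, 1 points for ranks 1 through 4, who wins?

Diego: 15·2 + 18·4 + 12·1 + 20·2 = 154
Zara: 15·4 + 18·3 + 12·3 + 20·3 = 210
Omar: 15·1 + 18·2 + 12·4 + 20·1 = 119
Rahul: 15·3 + 18·1 + 12·2 + 20·4 = 167
Zara has the highest Borda score (210).

Zara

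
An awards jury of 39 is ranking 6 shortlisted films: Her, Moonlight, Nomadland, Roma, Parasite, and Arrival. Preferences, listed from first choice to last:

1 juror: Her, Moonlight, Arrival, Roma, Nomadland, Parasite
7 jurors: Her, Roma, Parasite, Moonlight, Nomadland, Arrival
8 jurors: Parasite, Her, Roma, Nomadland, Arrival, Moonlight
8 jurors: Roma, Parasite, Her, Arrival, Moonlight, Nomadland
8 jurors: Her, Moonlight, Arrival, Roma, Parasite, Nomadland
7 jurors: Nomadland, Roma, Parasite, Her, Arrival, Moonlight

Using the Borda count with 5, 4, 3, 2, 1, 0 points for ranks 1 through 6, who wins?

Her

Her: 1·5 + 7·5 + 8·4 + 8·3 + 8·5 + 7·2 = 150
Moonlight: 1·4 + 7·2 + 8·0 + 8·1 + 8·4 + 7·0 = 58
Nomadland: 1·1 + 7·1 + 8·2 + 8·0 + 8·0 + 7·5 = 59
Roma: 1·2 + 7·4 + 8·3 + 8·5 + 8·2 + 7·4 = 138
Parasite: 1·0 + 7·3 + 8·5 + 8·4 + 8·1 + 7·3 = 122
Arrival: 1·3 + 7·0 + 8·1 + 8·2 + 8·3 + 7·1 = 58
Her has the highest Borda score (150).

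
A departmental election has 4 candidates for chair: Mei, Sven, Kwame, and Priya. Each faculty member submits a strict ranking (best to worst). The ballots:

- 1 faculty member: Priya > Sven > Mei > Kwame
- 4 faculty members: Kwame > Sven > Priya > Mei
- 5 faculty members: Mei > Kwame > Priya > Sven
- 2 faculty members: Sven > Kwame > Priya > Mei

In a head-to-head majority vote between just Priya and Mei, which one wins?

Voters preferring Priya to Mei: 7; preferring Mei to Priya: 5.
Priya wins the head-to-head.

Priya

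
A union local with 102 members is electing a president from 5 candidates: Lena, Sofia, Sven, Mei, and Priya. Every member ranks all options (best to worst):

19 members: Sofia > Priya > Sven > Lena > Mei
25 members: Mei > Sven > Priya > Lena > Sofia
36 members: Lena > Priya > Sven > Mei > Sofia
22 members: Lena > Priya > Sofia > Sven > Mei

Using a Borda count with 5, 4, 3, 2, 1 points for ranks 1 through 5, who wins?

Lena: 19·2 + 25·2 + 36·5 + 22·5 = 378
Sofia: 19·5 + 25·1 + 36·1 + 22·3 = 222
Sven: 19·3 + 25·4 + 36·3 + 22·2 = 309
Mei: 19·1 + 25·5 + 36·2 + 22·1 = 238
Priya: 19·4 + 25·3 + 36·4 + 22·4 = 383
Priya has the highest Borda score (383).

Priya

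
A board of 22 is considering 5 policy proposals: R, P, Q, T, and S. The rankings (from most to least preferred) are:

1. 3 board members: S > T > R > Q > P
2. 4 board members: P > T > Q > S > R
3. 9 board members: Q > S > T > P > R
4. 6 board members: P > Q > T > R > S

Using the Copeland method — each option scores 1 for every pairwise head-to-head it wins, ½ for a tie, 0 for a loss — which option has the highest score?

R: loses to P, Q, T, and S → score 0.
P: beats R; loses to Q, T, and S → score 1.
Q: beats R, P, T, and S → score 4.
T: beats R and P; loses to Q and S → score 2.
S: beats R, P, and T; loses to Q → score 3.
Q has the best pairwise record.

Q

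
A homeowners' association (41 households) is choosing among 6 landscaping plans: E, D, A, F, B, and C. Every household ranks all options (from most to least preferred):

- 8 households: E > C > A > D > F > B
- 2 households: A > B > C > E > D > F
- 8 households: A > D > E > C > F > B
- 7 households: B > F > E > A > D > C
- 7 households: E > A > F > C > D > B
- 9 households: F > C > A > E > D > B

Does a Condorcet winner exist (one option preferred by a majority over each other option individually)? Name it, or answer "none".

E

E vs D: 33–8 for E.
E vs A: 22–19 for E.
E vs F: 25–16 for E.
E vs B: 32–9 for E.
E vs C: 30–11 for E.
E beats every other option head-to-head.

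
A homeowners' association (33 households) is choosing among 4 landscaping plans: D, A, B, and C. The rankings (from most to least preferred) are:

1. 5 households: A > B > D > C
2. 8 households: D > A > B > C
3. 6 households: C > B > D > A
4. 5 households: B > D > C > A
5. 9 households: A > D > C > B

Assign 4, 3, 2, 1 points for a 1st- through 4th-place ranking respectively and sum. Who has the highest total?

D

D: 5·2 + 8·4 + 6·2 + 5·3 + 9·3 = 96
A: 5·4 + 8·3 + 6·1 + 5·1 + 9·4 = 91
B: 5·3 + 8·2 + 6·3 + 5·4 + 9·1 = 78
C: 5·1 + 8·1 + 6·4 + 5·2 + 9·2 = 65
D has the highest Borda score (96).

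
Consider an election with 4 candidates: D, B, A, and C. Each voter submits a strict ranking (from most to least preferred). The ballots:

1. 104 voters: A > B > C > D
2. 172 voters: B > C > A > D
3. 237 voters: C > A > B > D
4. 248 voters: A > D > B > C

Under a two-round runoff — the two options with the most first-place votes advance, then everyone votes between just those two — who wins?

C

Round 1 first-place votes: D 0, B 172, A 352, C 237.
A and C advance.
Runoff: A is preferred to C by 352 voters; C by 409.
C wins the runoff.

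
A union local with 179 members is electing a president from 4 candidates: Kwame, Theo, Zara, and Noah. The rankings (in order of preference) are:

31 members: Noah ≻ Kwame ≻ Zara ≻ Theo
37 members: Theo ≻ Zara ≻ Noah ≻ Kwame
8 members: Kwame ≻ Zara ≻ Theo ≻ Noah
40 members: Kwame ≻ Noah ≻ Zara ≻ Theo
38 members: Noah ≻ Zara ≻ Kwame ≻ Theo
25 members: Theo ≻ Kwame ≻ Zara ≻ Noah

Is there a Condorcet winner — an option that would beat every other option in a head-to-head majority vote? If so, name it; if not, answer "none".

Noah

Noah vs Kwame: 106–73 for Noah.
Noah vs Theo: 109–70 for Noah.
Noah vs Zara: 109–70 for Noah.
Noah beats every other option head-to-head.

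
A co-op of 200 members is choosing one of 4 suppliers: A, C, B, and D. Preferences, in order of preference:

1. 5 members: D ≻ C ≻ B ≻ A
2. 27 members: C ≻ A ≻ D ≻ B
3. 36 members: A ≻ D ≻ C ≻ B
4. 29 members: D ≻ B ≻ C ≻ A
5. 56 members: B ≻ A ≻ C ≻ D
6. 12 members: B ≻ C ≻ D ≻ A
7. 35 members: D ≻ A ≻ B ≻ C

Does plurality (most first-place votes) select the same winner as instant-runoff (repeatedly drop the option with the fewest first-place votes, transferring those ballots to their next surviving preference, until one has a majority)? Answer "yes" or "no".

yes

Plurality — first-place votes: A 36, C 27, B 68, D 69. Winner: D.
Instant-runoff — R1 A 36, C 27, B 68, D 69 (C out); R2 A 63, B 68, D 69 (A out); R3 B 68, D 132 (D winner). Winner: D.
The two methods agree.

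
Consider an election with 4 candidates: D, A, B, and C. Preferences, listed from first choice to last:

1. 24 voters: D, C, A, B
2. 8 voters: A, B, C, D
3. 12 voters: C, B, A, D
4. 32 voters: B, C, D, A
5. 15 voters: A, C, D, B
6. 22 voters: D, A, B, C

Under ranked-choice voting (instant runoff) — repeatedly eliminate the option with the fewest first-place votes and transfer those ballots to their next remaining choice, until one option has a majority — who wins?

D

Round 1: D 46, A 23, B 32, C 12. Eliminate C.
Round 2: D 46, A 23, B 44. Eliminate A.
Round 3: D 61, B 52. D has a majority.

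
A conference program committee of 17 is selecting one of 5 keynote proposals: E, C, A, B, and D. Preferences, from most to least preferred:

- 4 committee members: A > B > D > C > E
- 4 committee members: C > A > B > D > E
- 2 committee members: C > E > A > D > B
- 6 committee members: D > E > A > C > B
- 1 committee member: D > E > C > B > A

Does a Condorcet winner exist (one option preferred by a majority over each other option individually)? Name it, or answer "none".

none

Checking pairwise contests:
C beats E 10–7.
A beats C 10–7.
E beats A 9–8.
E beats B 9–8.
A beats D 10–7.
Every option loses at least one head-to-head, so there is no Condorcet winner.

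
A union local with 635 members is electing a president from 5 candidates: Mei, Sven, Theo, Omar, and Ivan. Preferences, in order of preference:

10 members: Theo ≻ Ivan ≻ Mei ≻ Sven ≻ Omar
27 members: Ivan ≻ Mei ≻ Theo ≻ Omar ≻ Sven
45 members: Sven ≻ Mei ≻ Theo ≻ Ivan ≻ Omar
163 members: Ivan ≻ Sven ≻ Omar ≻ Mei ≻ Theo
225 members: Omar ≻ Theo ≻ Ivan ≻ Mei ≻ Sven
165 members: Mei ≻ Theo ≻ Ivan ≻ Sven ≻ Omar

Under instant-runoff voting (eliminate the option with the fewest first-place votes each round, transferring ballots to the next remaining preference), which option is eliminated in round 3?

Round 1: Mei 165, Sven 45, Theo 10, Omar 225, Ivan 190. Eliminate Theo.
Round 2: Mei 165, Sven 45, Omar 225, Ivan 200. Eliminate Sven.
Round 3: Mei 210, Omar 225, Ivan 200. Eliminate Ivan.

Ivan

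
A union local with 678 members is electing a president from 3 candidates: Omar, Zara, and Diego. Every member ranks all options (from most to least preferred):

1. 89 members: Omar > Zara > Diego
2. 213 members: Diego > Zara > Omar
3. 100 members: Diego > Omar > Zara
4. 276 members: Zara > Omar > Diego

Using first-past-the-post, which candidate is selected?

Diego

First-place votes: Omar 89, Zara 276, Diego 313.
Diego has the most first-place votes.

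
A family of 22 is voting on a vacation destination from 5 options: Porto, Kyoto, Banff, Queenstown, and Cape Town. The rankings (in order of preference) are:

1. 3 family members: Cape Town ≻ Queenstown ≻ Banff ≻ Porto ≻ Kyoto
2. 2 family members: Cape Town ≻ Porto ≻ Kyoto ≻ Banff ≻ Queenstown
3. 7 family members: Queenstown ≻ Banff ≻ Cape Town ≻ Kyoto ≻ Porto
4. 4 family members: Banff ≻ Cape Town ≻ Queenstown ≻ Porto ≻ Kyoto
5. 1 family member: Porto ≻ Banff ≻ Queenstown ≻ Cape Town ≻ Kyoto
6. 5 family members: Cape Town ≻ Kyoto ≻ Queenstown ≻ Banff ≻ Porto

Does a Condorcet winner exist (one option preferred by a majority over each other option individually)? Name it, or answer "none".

none

Checking pairwise contests:
Kyoto beats Porto 12–10.
Banff beats Kyoto 15–7.
Queenstown beats Banff 15–7.
Cape Town beats Queenstown 14–8.
Banff beats Cape Town 12–10.
Every option loses at least one head-to-head, so there is no Condorcet winner.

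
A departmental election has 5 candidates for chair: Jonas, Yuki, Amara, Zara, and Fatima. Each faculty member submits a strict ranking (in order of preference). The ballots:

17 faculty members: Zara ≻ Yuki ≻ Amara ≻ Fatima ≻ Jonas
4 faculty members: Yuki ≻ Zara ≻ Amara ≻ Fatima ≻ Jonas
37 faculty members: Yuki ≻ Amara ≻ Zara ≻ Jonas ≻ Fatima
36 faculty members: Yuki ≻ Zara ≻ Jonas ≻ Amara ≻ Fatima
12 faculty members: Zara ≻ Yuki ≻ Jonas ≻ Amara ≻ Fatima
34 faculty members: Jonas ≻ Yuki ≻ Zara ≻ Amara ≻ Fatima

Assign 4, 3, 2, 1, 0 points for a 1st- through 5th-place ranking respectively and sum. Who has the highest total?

Yuki

Jonas: 17·0 + 4·0 + 37·1 + 36·2 + 12·2 + 34·4 = 269
Yuki: 17·3 + 4·4 + 37·4 + 36·4 + 12·3 + 34·3 = 497
Amara: 17·2 + 4·2 + 37·3 + 36·1 + 12·1 + 34·1 = 235
Zara: 17·4 + 4·3 + 37·2 + 36·3 + 12·4 + 34·2 = 378
Fatima: 17·1 + 4·1 + 37·0 + 36·0 + 12·0 + 34·0 = 21
Yuki has the highest Borda score (497).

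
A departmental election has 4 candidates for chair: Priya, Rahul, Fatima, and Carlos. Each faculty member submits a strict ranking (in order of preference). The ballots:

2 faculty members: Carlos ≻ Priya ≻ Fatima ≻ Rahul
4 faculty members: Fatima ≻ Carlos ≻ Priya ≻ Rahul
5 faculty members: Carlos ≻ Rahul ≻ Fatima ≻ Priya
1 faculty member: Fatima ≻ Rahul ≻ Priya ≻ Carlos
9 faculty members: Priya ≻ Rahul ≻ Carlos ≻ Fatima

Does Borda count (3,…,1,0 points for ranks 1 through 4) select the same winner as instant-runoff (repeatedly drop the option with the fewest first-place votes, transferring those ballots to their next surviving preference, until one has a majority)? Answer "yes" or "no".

yes

Borda — scores: Priya 36, Rahul 30, Fatima 22, Carlos 38. Winner: Carlos.
Instant-runoff — R1 Priya 9, Rahul 0, Fatima 5, Carlos 7 (Rahul out); R2 Priya 9, Fatima 5, Carlos 7 (Fatima out); R3 Priya 10, Carlos 11 (Carlos winner). Winner: Carlos.
The two methods agree.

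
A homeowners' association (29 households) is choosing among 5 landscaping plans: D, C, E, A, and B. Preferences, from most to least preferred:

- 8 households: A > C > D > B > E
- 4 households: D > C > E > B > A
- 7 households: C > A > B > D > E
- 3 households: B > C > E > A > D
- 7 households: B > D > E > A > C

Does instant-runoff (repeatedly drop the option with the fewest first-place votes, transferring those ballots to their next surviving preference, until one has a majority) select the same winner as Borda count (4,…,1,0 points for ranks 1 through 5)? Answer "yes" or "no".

yes

Instant-runoff — R1 D 4, C 7, E 0, A 8, B 10 (E out); R2 D 4, C 7, A 8, B 10 (D out); R3 C 11, A 8, B 10 (A out); R4 C 19, B 10 (C winner). Winner: C.
Borda — scores: D 60, C 73, E 28, A 63, B 66. Winner: C.
The two methods agree.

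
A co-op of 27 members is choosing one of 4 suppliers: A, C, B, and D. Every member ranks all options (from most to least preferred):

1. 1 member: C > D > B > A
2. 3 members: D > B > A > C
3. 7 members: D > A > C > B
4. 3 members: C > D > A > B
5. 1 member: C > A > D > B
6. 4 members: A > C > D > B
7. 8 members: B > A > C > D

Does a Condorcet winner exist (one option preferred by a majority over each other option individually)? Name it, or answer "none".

Checking pairwise contests:
D beats A 14–13.
A beats C 22–5.
A beats B 15–12.
C beats D 17–10.
Every option loses at least one head-to-head, so there is no Condorcet winner.

none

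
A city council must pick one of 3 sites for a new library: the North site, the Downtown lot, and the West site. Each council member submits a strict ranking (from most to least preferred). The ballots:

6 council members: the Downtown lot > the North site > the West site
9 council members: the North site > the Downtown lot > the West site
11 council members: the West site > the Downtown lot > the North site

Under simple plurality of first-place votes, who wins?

First-place votes: the North site 9, the Downtown lot 6, the West site 11.
the West site has the most first-place votes.

the West site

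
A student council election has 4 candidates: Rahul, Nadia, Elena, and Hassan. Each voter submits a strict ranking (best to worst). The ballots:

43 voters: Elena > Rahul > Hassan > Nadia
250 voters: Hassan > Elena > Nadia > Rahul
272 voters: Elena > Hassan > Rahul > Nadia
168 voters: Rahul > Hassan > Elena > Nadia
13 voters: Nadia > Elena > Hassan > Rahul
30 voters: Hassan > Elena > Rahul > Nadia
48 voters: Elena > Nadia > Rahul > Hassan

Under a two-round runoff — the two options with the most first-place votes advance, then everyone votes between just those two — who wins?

Round 1 first-place votes: Rahul 168, Nadia 13, Elena 363, Hassan 280.
Elena and Hassan advance.
Runoff: Elena is preferred to Hassan by 376 voters; Hassan by 448.
Hassan wins the runoff.

Hassan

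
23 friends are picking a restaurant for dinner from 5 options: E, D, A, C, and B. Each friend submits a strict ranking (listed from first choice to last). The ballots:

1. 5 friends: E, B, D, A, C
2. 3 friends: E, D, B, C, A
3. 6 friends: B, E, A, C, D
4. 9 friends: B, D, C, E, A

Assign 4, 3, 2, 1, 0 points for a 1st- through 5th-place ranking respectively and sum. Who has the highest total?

B

E: 5·4 + 3·4 + 6·3 + 9·1 = 59
D: 5·2 + 3·3 + 6·0 + 9·3 = 46
A: 5·1 + 3·0 + 6·2 + 9·0 = 17
C: 5·0 + 3·1 + 6·1 + 9·2 = 27
B: 5·3 + 3·2 + 6·4 + 9·4 = 81
B has the highest Borda score (81).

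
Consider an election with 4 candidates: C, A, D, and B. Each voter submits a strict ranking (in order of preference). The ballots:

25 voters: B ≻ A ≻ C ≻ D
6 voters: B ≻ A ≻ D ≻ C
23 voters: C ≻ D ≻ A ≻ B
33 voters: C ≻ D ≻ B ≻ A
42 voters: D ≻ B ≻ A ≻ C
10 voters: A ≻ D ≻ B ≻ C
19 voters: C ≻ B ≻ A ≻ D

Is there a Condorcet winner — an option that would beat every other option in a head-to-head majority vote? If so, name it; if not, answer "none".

Checking pairwise contests:
A beats C 83–75.
D beats A 98–60.
C beats D 100–58.
D beats B 108–50.
Every option loses at least one head-to-head, so there is no Condorcet winner.

none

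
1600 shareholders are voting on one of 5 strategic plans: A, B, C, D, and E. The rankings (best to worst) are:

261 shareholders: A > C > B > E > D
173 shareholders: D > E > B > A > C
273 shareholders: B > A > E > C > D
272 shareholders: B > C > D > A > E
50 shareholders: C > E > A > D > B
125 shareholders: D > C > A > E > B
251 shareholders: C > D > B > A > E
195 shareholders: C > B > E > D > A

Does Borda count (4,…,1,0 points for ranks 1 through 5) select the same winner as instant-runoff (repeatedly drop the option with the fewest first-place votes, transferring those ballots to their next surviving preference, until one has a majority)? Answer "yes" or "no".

Borda — scores: A 2909, B 4135, C 4231, D 2734, E 1991. Winner: C.
Instant-runoff — R1 A 261, B 545, C 496, D 298, E 0 (E out); R2 A 261, B 545, C 496, D 298 (A out); R3 B 545, C 757, D 298 (D out); R4 B 718, C 882 (C winner). Winner: C.
The two methods agree.

yes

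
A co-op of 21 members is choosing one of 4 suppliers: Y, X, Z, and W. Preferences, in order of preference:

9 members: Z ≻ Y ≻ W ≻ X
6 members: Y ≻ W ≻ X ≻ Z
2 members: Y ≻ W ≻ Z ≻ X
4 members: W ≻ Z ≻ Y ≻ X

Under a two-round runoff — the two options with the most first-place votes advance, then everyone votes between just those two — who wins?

Z

Round 1 first-place votes: Y 8, X 0, Z 9, W 4.
Z and Y advance.
Runoff: Z is preferred to Y by 13 voters; Y by 8.
Z wins the runoff.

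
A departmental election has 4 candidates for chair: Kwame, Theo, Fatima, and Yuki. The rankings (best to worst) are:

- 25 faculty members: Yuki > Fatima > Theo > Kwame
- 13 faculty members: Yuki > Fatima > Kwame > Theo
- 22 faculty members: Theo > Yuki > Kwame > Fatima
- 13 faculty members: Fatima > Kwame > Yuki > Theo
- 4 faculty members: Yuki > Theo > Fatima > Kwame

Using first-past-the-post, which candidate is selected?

Yuki

First-place votes: Kwame 0, Theo 22, Fatima 13, Yuki 42.
Yuki has the most first-place votes.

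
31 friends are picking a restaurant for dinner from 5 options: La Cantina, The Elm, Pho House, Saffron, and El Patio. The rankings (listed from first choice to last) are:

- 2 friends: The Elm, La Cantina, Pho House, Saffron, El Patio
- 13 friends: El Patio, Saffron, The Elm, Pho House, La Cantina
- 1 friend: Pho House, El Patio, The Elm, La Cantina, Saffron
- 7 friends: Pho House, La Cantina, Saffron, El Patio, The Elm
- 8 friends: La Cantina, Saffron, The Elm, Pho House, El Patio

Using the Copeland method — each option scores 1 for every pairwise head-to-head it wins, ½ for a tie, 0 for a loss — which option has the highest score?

Saffron

La Cantina: beats Saffron and El Patio; loses to The Elm and Pho House → score 2.
The Elm: beats La Cantina and Pho House; loses to Saffron and El Patio → score 2.
Pho House: beats La Cantina and El Patio; loses to The Elm and Saffron → score 2.
Saffron: beats The Elm, Pho House, and El Patio; loses to La Cantina → score 3.
El Patio: beats The Elm; loses to La Cantina, Pho House, and Saffron → score 1.
Saffron has the best pairwise record.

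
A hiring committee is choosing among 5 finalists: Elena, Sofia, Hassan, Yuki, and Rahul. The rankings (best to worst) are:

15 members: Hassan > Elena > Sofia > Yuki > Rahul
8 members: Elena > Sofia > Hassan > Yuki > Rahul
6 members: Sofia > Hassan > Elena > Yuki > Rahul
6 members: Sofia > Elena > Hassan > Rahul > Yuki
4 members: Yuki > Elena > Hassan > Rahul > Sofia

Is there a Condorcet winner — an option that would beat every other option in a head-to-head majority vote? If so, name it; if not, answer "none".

Checking pairwise contests:
Hassan beats Elena 21–18.
Elena beats Sofia 27–12.
Sofia beats Hassan 20–19.
Elena beats Yuki 35–4.
Elena beats Rahul 39–0.
Every option loses at least one head-to-head, so there is no Condorcet winner.

none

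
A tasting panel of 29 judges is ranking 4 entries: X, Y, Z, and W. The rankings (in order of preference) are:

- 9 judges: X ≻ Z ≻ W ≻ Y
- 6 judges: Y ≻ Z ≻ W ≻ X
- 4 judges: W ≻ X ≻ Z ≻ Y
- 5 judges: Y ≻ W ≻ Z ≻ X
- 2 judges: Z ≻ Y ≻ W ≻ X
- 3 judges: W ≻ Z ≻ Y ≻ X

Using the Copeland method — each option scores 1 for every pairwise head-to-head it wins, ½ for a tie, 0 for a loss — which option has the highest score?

Z

X: loses to Y, Z, and W → score 0.
Y: beats X; loses to Z and W → score 1.
Z: beats X, Y, and W → score 3.
W: beats X and Y; loses to Z → score 2.
Z has the best pairwise record.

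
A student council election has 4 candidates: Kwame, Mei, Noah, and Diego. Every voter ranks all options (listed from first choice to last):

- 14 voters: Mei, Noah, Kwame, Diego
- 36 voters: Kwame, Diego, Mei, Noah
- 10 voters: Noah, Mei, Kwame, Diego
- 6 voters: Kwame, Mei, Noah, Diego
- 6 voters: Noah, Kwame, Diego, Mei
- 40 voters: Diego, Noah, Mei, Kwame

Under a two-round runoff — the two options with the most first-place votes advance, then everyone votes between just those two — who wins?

Kwame

Round 1 first-place votes: Kwame 42, Mei 14, Noah 16, Diego 40.
Kwame and Diego advance.
Runoff: Kwame is preferred to Diego by 72 voters; Diego by 40.
Kwame wins the runoff.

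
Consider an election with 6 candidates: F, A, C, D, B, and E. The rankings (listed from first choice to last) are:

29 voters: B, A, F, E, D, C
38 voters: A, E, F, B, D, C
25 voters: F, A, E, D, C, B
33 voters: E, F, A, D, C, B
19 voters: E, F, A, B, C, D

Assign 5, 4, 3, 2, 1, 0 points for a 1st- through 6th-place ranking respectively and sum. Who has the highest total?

A

F: 29·3 + 38·3 + 25·5 + 33·4 + 19·4 = 534
A: 29·4 + 38·5 + 25·4 + 33·3 + 19·3 = 562
C: 29·0 + 38·0 + 25·1 + 33·1 + 19·1 = 77
D: 29·1 + 38·1 + 25·2 + 33·2 + 19·0 = 183
B: 29·5 + 38·2 + 25·0 + 33·0 + 19·2 = 259
E: 29·2 + 38·4 + 25·3 + 33·5 + 19·5 = 545
A has the highest Borda score (562).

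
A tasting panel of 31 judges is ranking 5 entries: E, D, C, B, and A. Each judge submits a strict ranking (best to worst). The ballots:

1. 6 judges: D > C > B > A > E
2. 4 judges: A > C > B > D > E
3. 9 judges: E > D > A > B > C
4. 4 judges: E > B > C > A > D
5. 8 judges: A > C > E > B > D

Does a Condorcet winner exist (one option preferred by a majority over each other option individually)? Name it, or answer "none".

A

A vs E: 18–13 for A.
A vs D: 16–15 for A.
A vs C: 21–10 for A.
A vs B: 21–10 for A.
A beats every other option head-to-head.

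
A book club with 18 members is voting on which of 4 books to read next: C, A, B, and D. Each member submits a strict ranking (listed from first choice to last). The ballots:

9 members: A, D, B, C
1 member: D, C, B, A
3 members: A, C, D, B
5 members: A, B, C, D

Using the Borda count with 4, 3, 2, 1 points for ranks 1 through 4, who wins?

A

C: 9·1 + 1·3 + 3·3 + 5·2 = 31
A: 9·4 + 1·1 + 3·4 + 5·4 = 69
B: 9·2 + 1·2 + 3·1 + 5·3 = 38
D: 9·3 + 1·4 + 3·2 + 5·1 = 42
A has the highest Borda score (69).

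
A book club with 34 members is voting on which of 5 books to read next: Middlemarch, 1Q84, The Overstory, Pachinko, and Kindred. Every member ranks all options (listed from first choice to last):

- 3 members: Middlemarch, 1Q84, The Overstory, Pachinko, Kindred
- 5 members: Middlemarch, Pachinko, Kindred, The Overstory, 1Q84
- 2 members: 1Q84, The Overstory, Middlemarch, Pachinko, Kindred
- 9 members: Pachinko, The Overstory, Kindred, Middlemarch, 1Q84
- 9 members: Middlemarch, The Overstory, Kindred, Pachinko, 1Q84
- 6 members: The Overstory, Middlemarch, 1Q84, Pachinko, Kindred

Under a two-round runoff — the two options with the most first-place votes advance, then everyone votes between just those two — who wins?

Round 1 first-place votes: Middlemarch 17, 1Q84 2, The Overstory 6, Pachinko 9, Kindred 0.
Middlemarch and Pachinko advance.
Runoff: Middlemarch is preferred to Pachinko by 25 voters; Pachinko by 9.
Middlemarch wins the runoff.

Middlemarch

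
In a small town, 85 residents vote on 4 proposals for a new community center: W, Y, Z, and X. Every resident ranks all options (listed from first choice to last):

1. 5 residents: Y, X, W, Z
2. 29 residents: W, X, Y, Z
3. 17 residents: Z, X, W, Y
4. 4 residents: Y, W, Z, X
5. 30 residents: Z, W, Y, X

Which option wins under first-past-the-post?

Z

First-place votes: W 29, Y 9, Z 47, X 0.
Z has the most first-place votes.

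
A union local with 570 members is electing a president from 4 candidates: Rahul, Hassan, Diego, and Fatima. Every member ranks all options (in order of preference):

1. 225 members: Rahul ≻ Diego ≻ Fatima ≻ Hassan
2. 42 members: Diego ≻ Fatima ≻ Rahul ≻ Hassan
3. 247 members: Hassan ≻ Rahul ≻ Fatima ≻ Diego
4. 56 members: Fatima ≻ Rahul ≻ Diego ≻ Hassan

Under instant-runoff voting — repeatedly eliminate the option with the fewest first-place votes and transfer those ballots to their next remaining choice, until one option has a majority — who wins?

Rahul

Round 1: Rahul 225, Hassan 247, Diego 42, Fatima 56. Eliminate Diego.
Round 2: Rahul 225, Hassan 247, Fatima 98. Eliminate Fatima.
Round 3: Rahul 323, Hassan 247. Rahul has a majority.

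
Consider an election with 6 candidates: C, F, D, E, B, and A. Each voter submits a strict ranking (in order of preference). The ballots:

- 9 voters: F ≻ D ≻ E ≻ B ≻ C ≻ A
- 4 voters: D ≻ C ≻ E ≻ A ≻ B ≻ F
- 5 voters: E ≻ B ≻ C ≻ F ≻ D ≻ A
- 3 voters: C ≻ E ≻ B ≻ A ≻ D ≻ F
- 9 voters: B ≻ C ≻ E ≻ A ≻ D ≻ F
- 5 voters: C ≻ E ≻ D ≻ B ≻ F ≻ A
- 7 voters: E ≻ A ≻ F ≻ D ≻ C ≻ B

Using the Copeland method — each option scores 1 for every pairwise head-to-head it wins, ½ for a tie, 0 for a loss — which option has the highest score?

C: beats F, D, and A; ties E; loses to B → score 3.5.
F: ties D; loses to C, E, B, and A → score 0.5.
D: beats B and A; ties F; loses to C and E → score 2.5.
E: beats F, D, B, and A; ties C → score 4.5.
B: beats C, F, and A; loses to D and E → score 3.
A: beats F; loses to C, D, E, and B → score 1.
E has the best pairwise record.

E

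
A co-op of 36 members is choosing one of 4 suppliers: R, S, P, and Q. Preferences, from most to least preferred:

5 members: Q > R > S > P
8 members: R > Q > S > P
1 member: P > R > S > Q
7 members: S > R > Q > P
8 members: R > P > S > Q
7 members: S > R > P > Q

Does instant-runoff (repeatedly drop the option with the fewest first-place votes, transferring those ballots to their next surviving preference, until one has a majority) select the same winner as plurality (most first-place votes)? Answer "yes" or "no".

yes

Instant-runoff — R1 R 16, S 14, P 1, Q 5 (P out); R2 R 17, S 14, Q 5 (Q out); R3 R 22, S 14 (R winner). Winner: R.
Plurality — first-place votes: R 16, S 14, P 1, Q 5. Winner: R.
The two methods agree.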